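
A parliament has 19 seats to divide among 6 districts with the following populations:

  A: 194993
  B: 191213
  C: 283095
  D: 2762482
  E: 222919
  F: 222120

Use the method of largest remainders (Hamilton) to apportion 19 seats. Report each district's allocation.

The standard divisor is 3876822/19 ≈ 204043.263.
Standard quotas: A 0.9556, B 0.9371, C 1.3874, D 13.5387, E 1.0925, F 1.0886.
Lower quotas: A 0, B 0, C 1, D 13, E 1, F 1 (sum 16, leaving 3 seats).
Remainders in descending order: A 0.9556, B 0.9371, D 0.5387, C 0.3874, E 0.0925, F 0.0886.
Largest remainders: A, B, D receive the extra seats.

A 1; B 1; C 1; D 14; E 1; F 1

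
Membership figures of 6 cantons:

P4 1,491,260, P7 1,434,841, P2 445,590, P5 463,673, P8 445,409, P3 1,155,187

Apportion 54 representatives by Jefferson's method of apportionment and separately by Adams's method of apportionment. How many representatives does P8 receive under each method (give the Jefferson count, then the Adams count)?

Jefferson: P4 15, P7 15, P2 4, P5 4, P8 4, P3 12.
Adams: P4 14, P7 14, P2 5, P5 5, P8 5, P3 11.
P8 gets 4 under Jefferson and 5 under Adams.

4 and 5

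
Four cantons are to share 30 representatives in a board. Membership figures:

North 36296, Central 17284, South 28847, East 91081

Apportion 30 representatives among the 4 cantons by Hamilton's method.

Standard divisor: 173508 ÷ 30 ≈ 5783.6.
Standard quotas: North 6.2757, Central 2.9885, South 4.9877, East 15.7481.
Lower quotas: North 6, Central 2, South 4, East 15 (sum 27, leaving 3 seats).
Remainders in descending order: Central 0.9885, South 0.9877, East 0.7481, North 0.2757.
Largest remainders: Central, South, East receive the extra seats.

North: 6, Central: 3, South: 5, East: 16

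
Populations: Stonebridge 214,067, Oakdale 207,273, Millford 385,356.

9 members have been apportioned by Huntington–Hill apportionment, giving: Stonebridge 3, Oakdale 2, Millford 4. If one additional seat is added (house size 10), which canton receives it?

Millford

Priority for the next seat is population ÷ (√(s·(s+1))).
Priorities: Stonebridge 61795.820, Oakdale 84618.848, Millford 86168.221.
Highest priority: Millford.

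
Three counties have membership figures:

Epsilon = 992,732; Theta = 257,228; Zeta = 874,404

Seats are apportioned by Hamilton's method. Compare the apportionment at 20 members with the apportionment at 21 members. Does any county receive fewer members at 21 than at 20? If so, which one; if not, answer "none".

At 20 seats: Epsilon 9, Theta 3, Zeta 8.
At 21 seats: Epsilon 10, Theta 2, Zeta 9.
Theta drops from 3 to 2.

Theta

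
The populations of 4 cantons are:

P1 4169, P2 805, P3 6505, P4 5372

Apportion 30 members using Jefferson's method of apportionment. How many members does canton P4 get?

10

Standard divisor 16851/30 ≈ 561.7; standard quotas: P1 7.422, P2 1.433, P3 11.581, P4 9.564.
Rounding down gives 7, 1, 11, 9 = 28 seats, so the divisor must be adjusted.
With modified divisor 530: modified quotas P1 7.866, P2 1.519, P3 12.274, P4 10.136.
Rounding down: P1 7, P2 1, P3 12, P4 10 (total 30).
P4 receives 10.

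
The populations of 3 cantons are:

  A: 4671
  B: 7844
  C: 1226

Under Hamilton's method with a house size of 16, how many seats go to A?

6

The standard divisor is 13741/16 ≈ 858.812.
Standard quotas: A 5.4389, B 9.1335, C 1.4276.
Lower quotas: A 5, B 9, C 1 (sum 15, leaving 1 seat).
Remainders in descending order: A 0.4389, C 0.4276, B 0.1335.
Largest remainder: A receives the extra seat.
A receives 6.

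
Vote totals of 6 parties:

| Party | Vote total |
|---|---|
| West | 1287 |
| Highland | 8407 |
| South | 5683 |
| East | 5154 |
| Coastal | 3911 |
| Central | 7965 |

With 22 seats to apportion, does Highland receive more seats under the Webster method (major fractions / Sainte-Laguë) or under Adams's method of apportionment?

Webster: West 1, Highland 6, South 4, East 3, Coastal 3, Central 5.
Adams: West 1, Highland 5, South 4, East 4, Coastal 3, Central 5.
Highland gets 6 under Webster and 5 under Adams.

Webster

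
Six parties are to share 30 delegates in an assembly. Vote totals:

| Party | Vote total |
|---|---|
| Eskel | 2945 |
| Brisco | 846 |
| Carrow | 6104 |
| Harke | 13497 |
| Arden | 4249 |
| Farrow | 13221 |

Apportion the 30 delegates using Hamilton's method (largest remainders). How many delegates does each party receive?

Total 40862; standard divisor 40862/30 ≈ 1362.067.
Standard quotas: Eskel 2.1622, Brisco 0.6211, Carrow 4.4814, Harke 9.9092, Arden 3.1195, Farrow 9.7066.
Lower quotas: Eskel 2, Brisco 0, Carrow 4, Harke 9, Arden 3, Farrow 9 (sum 27, leaving 3 seats).
Remainders in descending order: Harke 0.9092, Farrow 0.7066, Brisco 0.6211, Carrow 0.4814, Eskel 0.1622, Arden 0.1195.
Largest remainders: Harke, Farrow, Brisco receive the extra seats.

Eskel 2; Brisco 1; Carrow 4; Harke 10; Arden 3; Farrow 10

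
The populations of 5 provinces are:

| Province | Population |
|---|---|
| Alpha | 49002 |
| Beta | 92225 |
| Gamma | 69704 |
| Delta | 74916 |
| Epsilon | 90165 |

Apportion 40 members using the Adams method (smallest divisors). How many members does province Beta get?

Standard divisor 376012/40 ≈ 9400.3; standard quotas: Alpha 5.213, Beta 9.811, Gamma 7.415, Delta 7.970, Epsilon 9.592.
Rounding up gives 6, 10, 8, 8, 10 = 42 seats, so the divisor must be adjusted.
With modified divisor 9990: modified quotas Alpha 4.905, Beta 9.232, Gamma 6.977, Delta 7.499, Epsilon 9.026.
Rounding up: Alpha 5, Beta 10, Gamma 7, Delta 8, Epsilon 10 (total 40).
Beta receives 10.

10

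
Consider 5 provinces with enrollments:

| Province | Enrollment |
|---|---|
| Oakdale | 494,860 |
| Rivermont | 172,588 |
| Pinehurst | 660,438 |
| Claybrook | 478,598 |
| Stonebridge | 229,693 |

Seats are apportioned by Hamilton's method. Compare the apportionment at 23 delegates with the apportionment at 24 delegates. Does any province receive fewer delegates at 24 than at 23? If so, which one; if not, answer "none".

none

At 23 seats: Oakdale 6, Rivermont 2, Pinehurst 7, Claybrook 5, Stonebridge 3.
At 24 seats: Oakdale 6, Rivermont 2, Pinehurst 8, Claybrook 5, Stonebridge 3.
No province's allocation decreased.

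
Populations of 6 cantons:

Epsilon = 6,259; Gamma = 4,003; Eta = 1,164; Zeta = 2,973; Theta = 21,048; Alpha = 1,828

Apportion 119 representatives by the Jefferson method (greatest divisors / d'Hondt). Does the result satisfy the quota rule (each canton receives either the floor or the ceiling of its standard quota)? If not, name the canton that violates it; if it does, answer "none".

Standard quotas: Epsilon 19.982, Gamma 12.780, Eta 3.716, Zeta 9.491, Theta 67.195, Alpha 5.836.
Jefferson allocation: Epsilon 20, Gamma 13, Eta 3, Zeta 9, Theta 69, Alpha 5.
Theta has quota 67.195 (lower 67, upper 68) but receives 69 — outside the quota interval.

Theta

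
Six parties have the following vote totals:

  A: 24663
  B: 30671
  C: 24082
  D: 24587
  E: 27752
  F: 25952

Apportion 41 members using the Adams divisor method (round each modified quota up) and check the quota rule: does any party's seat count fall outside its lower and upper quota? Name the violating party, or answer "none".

none

Standard quotas: A 6.412, B 7.974, C 6.261, D 6.392, E 7.215, F 6.747.
Adams allocation: A 7, B 8, C 6, D 6, E 7, F 7.
Every allocation lies between the lower and upper quota.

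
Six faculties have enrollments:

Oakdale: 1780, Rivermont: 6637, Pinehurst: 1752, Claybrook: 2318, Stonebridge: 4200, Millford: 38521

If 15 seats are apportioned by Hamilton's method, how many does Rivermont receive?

The standard divisor is 55208/15 ≈ 3680.533.
Standard quotas: Oakdale 0.4836, Rivermont 1.8033, Pinehurst 0.4760, Claybrook 0.6298, Stonebridge 1.1411, Millford 10.4661.
Lower quotas: Oakdale 0, Rivermont 1, Pinehurst 0, Claybrook 0, Stonebridge 1, Millford 10 (sum 12, leaving 3 seats).
Remainders in descending order: Rivermont 0.8033, Claybrook 0.6298, Oakdale 0.4836, Pinehurst 0.4760, Millford 0.4661, Stonebridge 0.1411.
Largest remainders: Rivermont, Claybrook, Oakdale receive the extra seats.
Rivermont receives 2.

2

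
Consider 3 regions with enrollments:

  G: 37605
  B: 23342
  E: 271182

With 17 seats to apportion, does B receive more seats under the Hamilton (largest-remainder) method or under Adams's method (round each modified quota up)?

Hamilton: G 2, B 1, E 14.
Adams: G 2, B 2, E 13.
B gets 1 under Hamilton and 2 under Adams.

Adams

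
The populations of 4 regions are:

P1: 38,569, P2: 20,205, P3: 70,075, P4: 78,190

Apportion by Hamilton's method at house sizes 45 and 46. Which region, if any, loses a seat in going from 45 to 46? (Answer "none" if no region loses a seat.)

P2

At 45 seats: P1 8, P2 5, P3 15, P4 17.
At 46 seats: P1 9, P2 4, P3 16, P4 17.
P2 drops from 5 to 4.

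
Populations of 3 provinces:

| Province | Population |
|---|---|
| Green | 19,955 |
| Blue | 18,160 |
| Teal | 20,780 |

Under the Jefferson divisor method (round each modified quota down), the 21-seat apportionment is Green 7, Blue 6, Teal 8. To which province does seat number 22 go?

Blue

Priority for the next seat is population ÷ (current seats + 1).
Priorities: Green 2494.375, Blue 2594.286, Teal 2308.889.
Highest priority: Blue.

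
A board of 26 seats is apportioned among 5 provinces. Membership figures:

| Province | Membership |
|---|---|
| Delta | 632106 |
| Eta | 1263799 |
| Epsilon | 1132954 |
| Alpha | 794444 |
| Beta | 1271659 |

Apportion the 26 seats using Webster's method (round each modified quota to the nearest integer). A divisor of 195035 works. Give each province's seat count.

With modified divisor 195035: modified quotas Delta 3.241, Eta 6.480, Epsilon 5.809, Alpha 4.073, Beta 6.520.
Rounding to the nearest integer: Delta 3, Eta 6, Epsilon 6, Alpha 4, Beta 7 (total 26).

Delta 3, Eta 6, Epsilon 6, Alpha 4, Beta 7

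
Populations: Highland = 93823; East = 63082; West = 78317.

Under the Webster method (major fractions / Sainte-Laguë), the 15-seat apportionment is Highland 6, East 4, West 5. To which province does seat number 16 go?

Highland

Priority for the next seat is population ÷ (current seats + 0.5).
Priorities: Highland 14434.308, East 14018.222, West 14239.455.
Highest priority: Highland.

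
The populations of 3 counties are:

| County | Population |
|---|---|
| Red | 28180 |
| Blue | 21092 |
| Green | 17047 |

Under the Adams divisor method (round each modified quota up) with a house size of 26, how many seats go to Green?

Standard divisor 66319/26 ≈ 2550.731; standard quotas: Red 11.048, Blue 8.269, Green 6.683.
Rounding up gives 12, 9, 7 = 28 seats, so the divisor must be adjusted.
With modified divisor 2700: modified quotas Red 10.437, Blue 7.812, Green 6.314.
Rounding up: Red 11, Blue 8, Green 7 (total 26).
Green receives 7.

7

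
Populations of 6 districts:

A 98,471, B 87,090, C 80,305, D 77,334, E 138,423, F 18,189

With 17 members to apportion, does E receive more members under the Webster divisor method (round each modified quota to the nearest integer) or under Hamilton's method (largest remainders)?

Hamilton

Webster: A 3, B 3, C 3, D 3, E 4, F 1.
Hamilton: A 3, B 3, C 3, D 3, E 5, F 0.
E gets 4 under Webster and 5 under Hamilton.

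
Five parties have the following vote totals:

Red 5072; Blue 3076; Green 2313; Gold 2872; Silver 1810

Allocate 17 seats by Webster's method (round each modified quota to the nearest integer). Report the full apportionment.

Standard divisor 15143/17 ≈ 890.765; standard quotas: Red 5.694, Blue 3.453, Green 2.597, Gold 3.224, Silver 2.032.
Rounding to the nearest integer gives Red 6, Blue 3, Green 3, Gold 3, Silver 2 — total 17, matching the house size, so no adjustment is needed.

Red 6; Blue 3; Green 3; Gold 3; Silver 2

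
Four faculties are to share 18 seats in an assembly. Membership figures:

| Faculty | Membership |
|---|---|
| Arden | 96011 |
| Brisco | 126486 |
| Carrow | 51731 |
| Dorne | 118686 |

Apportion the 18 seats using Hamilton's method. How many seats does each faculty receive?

Arden: 4, Brisco: 6, Carrow: 2, Dorne: 6

Total 392914; standard divisor 392914/18 ≈ 21828.556.
Standard quotas: Arden 4.3984, Brisco 5.7945, Carrow 2.3699, Dorne 5.4372.
Lower quotas: Arden 4, Brisco 5, Carrow 2, Dorne 5 (sum 16, leaving 2 seats).
Remainders in descending order: Brisco 0.7945, Dorne 0.4372, Arden 0.3984, Carrow 0.3699.
Largest remainders: Brisco, Dorne receive the extra seats.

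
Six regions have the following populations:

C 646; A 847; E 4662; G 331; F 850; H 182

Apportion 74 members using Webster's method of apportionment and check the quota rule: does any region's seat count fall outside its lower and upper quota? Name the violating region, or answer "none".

E

Standard quotas: C 6.359, A 8.337, E 45.888, G 3.258, F 8.367, H 1.791.
Webster allocation: C 6, A 8, E 47, G 3, F 8, H 2.
E has quota 45.888 (lower 45, upper 46) but receives 47 — outside the quota interval.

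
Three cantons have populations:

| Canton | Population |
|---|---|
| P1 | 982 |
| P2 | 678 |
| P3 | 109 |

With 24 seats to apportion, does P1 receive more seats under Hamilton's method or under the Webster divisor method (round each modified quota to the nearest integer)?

Webster

Hamilton: P1 13, P2 9, P3 2.
Webster: P1 14, P2 9, P3 1.
P1 gets 13 under Hamilton and 14 under Webster.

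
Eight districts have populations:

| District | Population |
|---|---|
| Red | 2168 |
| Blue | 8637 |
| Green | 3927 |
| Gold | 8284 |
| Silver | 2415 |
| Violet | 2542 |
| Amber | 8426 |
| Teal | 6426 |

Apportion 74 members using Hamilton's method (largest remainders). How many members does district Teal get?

11

Standard divisor: 42825 ÷ 74 ≈ 578.716.
Standard quotas: Red 3.7462, Blue 14.9244, Green 6.7857, Gold 14.3144, Silver 4.1730, Violet 4.3925, Amber 14.5598, Teal 11.1039.
Lower quotas: Red 3, Blue 14, Green 6, Gold 14, Silver 4, Violet 4, Amber 14, Teal 11 (sum 70, leaving 4 seats).
Remainders in descending order: Blue 0.9244, Green 0.7857, Red 0.7462, Amber 0.5598, Violet 0.3925, Gold 0.3144, Silver 0.1730, Teal 0.1039.
Largest remainders: Blue, Green, Red, Amber receive the extra seats.
Teal receives 11.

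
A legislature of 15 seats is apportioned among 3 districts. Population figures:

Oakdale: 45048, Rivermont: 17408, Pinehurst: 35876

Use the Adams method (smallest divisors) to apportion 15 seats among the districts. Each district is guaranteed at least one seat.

Oakdale=7, Rivermont=3, Pinehurst=5

Standard divisor 98332/15 ≈ 6555.467; standard quotas: Oakdale 6.872, Rivermont 2.655, Pinehurst 5.473.
Rounding up gives 7, 3, 6 = 16 seats, so the divisor must be adjusted.
With modified divisor 7300: modified quotas Oakdale 6.171, Rivermont 2.385, Pinehurst 4.915.
Rounding up: Oakdale 7, Rivermont 3, Pinehurst 5 (total 15).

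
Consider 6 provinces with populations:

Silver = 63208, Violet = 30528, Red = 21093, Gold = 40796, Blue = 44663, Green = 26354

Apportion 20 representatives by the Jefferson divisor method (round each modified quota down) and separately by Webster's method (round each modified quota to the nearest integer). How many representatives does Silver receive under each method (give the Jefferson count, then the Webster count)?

6 and 5

Jefferson: Silver 6, Violet 2, Red 2, Gold 4, Blue 4, Green 2.
Webster: Silver 5, Violet 3, Red 2, Gold 4, Blue 4, Green 2.
Silver gets 6 under Jefferson and 5 under Webster.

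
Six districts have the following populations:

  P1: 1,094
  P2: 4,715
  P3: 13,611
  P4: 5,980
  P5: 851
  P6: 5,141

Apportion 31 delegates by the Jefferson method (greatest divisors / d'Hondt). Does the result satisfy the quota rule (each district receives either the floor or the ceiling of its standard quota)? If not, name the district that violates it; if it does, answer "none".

Standard quotas: P1 1.080, P2 4.656, P3 13.441, P4 5.905, P5 0.840, P6 5.077.
Jefferson allocation: P1 1, P2 5, P3 14, P4 6, P5 0, P6 5.
Every allocation lies between the lower and upper quota.

none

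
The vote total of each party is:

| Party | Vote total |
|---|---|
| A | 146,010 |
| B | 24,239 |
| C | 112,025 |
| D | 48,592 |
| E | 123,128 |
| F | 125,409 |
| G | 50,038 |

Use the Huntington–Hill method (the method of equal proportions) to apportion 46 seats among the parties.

A 10, B 2, C 8, D 4, E 9, F 9, G 4

With divisor 13974: modified quotas A 10.449, B 1.735, C 8.017, D 3.477, E 8.811, F 8.974, G 3.581.
Geometric-mean thresholds: A √(10·11)=10.488, B √(1·2)=1.414, C √(8·9)=8.485, D √(3·4)=3.464, E √(8·9)=8.485, F √(8·9)=8.485, G √(3·4)=3.464.
Each quota rounded against its threshold gives A 10, B 2, C 8, D 4, E 9, F 9, G 4 (total 46).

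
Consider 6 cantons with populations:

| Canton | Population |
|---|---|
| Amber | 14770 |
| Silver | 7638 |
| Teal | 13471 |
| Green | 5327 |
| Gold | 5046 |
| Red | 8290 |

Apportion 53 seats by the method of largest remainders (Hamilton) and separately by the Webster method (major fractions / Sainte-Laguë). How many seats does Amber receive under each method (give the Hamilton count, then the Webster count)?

Hamilton: Amber 14, Silver 8, Teal 13, Green 5, Gold 5, Red 8.
Webster: Amber 15, Silver 7, Teal 13, Green 5, Gold 5, Red 8.
Amber gets 14 under Hamilton and 15 under Webster.

14 and 15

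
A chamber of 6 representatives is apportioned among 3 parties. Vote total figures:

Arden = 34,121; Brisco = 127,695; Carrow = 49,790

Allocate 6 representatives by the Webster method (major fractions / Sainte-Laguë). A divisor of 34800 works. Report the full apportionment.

With modified divisor 34800: modified quotas Arden 0.980, Brisco 3.669, Carrow 1.431.
Rounding to the nearest integer: Arden 1, Brisco 4, Carrow 1 (total 6).

Arden 1, Brisco 4, Carrow 1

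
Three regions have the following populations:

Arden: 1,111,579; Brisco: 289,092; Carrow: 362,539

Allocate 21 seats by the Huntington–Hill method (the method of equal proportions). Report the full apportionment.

Arden=13, Brisco=4, Carrow=4

With divisor 82925: modified quotas Arden 13.405, Brisco 3.486, Carrow 4.372.
Geometric-mean thresholds: Arden √(13·14)=13.491, Brisco √(3·4)=3.464, Carrow √(4·5)=4.472.
Each quota rounded against its threshold gives Arden 13, Brisco 4, Carrow 4 (total 21).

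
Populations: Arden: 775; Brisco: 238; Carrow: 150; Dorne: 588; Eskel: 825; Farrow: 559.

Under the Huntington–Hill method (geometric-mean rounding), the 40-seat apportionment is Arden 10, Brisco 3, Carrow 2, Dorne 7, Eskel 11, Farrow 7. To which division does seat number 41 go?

Dorne

Priority for the next seat is population ÷ (√(s·(s+1))).
Priorities: Arden 73.893, Brisco 68.705, Carrow 61.237, Dorne 78.575, Eskel 71.807, Farrow 74.700.
Highest priority: Dorne.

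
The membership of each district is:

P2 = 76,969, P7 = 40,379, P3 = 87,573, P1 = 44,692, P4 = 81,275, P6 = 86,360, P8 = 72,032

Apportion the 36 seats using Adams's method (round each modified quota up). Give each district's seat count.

P2 6, P7 3, P3 6, P1 4, P4 6, P6 6, P8 5

Standard divisor 489280/36 ≈ 13591.111; standard quotas: P2 5.663, P7 2.971, P3 6.443, P1 3.288, P4 5.980, P6 6.354, P8 5.300.
Rounding up gives 6, 3, 7, 4, 6, 7, 6 = 39 seats, so the divisor must be adjusted.
With modified divisor 14700: modified quotas P2 5.236, P7 2.747, P3 5.957, P1 3.040, P4 5.529, P6 5.875, P8 4.900.
Rounding up: P2 6, P7 3, P3 6, P1 4, P4 6, P6 6, P8 5 (total 36).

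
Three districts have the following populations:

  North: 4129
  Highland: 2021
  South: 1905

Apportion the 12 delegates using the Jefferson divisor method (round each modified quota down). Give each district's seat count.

North: 6, Highland: 3, South: 3

Standard divisor 8055/12 ≈ 671.25; standard quotas: North 6.151, Highland 3.011, South 2.838.
Rounding down gives 6, 3, 2 = 11 seats, so the divisor must be adjusted.
With modified divisor 600: modified quotas North 6.882, Highland 3.368, South 3.175.
Rounding down: North 6, Highland 3, South 3 (total 12).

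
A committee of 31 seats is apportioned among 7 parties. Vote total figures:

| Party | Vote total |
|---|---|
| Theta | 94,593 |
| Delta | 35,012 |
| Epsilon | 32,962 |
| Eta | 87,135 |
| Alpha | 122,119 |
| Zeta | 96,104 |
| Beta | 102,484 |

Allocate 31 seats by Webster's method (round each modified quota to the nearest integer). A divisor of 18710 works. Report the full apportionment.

Theta: 5, Delta: 2, Epsilon: 2, Eta: 5, Alpha: 7, Zeta: 5, Beta: 5

With modified divisor 18710: modified quotas Theta 5.056, Delta 1.871, Epsilon 1.762, Eta 4.657, Alpha 6.527, Zeta 5.137, Beta 5.477.
Rounding to the nearest integer: Theta 5, Delta 2, Epsilon 2, Eta 5, Alpha 7, Zeta 5, Beta 5 (total 31).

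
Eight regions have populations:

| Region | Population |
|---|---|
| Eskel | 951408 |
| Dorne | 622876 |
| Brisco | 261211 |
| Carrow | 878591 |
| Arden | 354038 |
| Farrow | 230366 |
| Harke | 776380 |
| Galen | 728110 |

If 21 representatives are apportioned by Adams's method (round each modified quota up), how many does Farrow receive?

Standard divisor 4802980/21 ≈ 228713.333; standard quotas: Eskel 4.160, Dorne 2.723, Brisco 1.142, Carrow 3.841, Arden 1.548, Farrow 1.007, Harke 3.395, Galen 3.184.
Rounding up gives 5, 3, 2, 4, 2, 2, 4, 4 = 26 seats, so the divisor must be adjusted.
With modified divisor 277000: modified quotas Eskel 3.435, Dorne 2.249, Brisco 0.943, Carrow 3.172, Arden 1.278, Farrow 0.832, Harke 2.803, Galen 2.629.
Rounding up: Eskel 4, Dorne 3, Brisco 1, Carrow 4, Arden 2, Farrow 1, Harke 3, Galen 3 (total 21).
Farrow receives 1.

1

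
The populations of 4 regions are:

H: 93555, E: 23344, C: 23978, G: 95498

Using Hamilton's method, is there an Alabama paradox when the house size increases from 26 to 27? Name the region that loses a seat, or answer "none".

E

At 26 seats: H 10, E 3, C 3, G 10.
At 27 seats: H 11, E 2, C 3, G 11.
E drops from 3 to 2.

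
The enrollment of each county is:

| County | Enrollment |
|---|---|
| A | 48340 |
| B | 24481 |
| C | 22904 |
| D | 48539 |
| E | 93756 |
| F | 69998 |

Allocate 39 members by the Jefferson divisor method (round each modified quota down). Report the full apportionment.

Standard divisor 308018/39 ≈ 7897.897; standard quotas: A 6.121, B 3.100, C 2.900, D 6.146, E 11.871, F 8.863.
Rounding down gives 6, 3, 2, 6, 11, 8 = 36 seats, so the divisor must be adjusted.
With modified divisor 7400: modified quotas A 6.532, B 3.308, C 3.095, D 6.559, E 12.670, F 9.459.
Rounding down: A 6, B 3, C 3, D 6, E 12, F 9 (total 39).

A=6; B=3; C=3; D=6; E=12; F=9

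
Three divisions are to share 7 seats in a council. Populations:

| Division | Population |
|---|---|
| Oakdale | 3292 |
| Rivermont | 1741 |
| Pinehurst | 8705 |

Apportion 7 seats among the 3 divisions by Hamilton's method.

Oakdale=2, Rivermont=1, Pinehurst=4

Standard divisor: 13738 ÷ 7 ≈ 1962.571.
Standard quotas: Oakdale 1.6774, Rivermont 0.8871, Pinehurst 4.4355.
Lower quotas: Oakdale 1, Rivermont 0, Pinehurst 4 (sum 5, leaving 2 seats).
Remainders in descending order: Rivermont 0.8871, Oakdale 0.6774, Pinehurst 0.4355.
The surplus seats go to Rivermont, Oakdale.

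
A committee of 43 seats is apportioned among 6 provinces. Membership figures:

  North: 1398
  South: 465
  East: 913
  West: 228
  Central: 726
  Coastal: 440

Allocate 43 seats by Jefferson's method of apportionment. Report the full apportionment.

Standard divisor 4170/43 ≈ 96.977; standard quotas: North 14.416, South 4.795, East 9.415, West 2.351, Central 7.486, Coastal 4.537.
Rounding down gives 14, 4, 9, 2, 7, 4 = 40 seats, so the divisor must be adjusted.
With modified divisor 91: modified quotas North 15.363, South 5.110, East 10.033, West 2.505, Central 7.978, Coastal 4.835.
Rounding down: North 15, South 5, East 10, West 2, Central 7, Coastal 4 (total 43).

North 15, South 5, East 10, West 2, Central 7, Coastal 4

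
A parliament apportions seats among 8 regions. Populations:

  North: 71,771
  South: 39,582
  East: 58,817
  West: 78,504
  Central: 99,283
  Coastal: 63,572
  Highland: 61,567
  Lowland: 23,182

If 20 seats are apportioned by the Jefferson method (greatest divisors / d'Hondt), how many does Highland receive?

3

Standard divisor 496278/20 ≈ 24813.9; standard quotas: North 2.892, South 1.595, East 2.370, West 3.164, Central 4.001, Coastal 2.562, Highland 2.481, Lowland 0.934.
Rounding down gives 2, 1, 2, 3, 4, 2, 2, 0 = 16 seats, so the divisor must be adjusted.
With modified divisor 20200: modified quotas North 3.553, South 1.960, East 2.912, West 3.886, Central 4.915, Coastal 3.147, Highland 3.048, Lowland 1.148.
Rounding down: North 3, South 1, East 2, West 3, Central 4, Coastal 3, Highland 3, Lowland 1 (total 20).
Highland receives 3.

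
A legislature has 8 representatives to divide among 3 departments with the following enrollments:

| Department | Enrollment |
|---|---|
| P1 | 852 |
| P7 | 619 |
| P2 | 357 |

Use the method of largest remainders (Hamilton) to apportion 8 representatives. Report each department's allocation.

Standard divisor: 1828 ÷ 8 ≈ 228.5.
Standard quotas: P1 3.729, P7 2.709, P2 1.562.
Lower quotas: P1 3, P7 2, P2 1 (sum 6, leaving 2 seats).
Remainders in descending order: P1 0.729, P7 0.709, P2 0.562.
The surplus seats go to P1, P7.

P1 4; P7 3; P2 1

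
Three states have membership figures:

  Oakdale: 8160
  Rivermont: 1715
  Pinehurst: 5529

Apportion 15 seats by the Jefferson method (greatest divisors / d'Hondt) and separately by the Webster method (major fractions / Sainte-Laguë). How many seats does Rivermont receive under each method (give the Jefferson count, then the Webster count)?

1 and 2

Jefferson: Oakdale 8, Rivermont 1, Pinehurst 6.
Webster: Oakdale 8, Rivermont 2, Pinehurst 5.
Rivermont gets 1 under Jefferson and 2 under Webster.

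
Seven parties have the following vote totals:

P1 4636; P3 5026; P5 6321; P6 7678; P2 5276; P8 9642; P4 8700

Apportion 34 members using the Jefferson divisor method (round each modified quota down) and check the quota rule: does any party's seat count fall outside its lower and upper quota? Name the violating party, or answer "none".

none

Standard quotas: P1 3.334, P3 3.614, P5 4.546, P6 5.522, P2 3.794, P8 6.934, P4 6.256.
Jefferson allocation: P1 3, P3 3, P5 5, P6 6, P2 4, P8 7, P4 6.
Every allocation lies between the lower and upper quota.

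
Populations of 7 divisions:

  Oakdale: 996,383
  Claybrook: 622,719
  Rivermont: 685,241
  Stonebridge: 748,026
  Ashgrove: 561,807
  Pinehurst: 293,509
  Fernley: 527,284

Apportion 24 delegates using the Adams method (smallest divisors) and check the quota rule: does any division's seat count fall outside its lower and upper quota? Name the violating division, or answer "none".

none

Standard quotas: Oakdale 5.392, Claybrook 3.370, Rivermont 3.708, Stonebridge 4.048, Ashgrove 3.040, Pinehurst 1.588, Fernley 2.853.
Adams allocation: Oakdale 5, Claybrook 3, Rivermont 4, Stonebridge 4, Ashgrove 3, Pinehurst 2, Fernley 3.
Every allocation lies between the lower and upper quota.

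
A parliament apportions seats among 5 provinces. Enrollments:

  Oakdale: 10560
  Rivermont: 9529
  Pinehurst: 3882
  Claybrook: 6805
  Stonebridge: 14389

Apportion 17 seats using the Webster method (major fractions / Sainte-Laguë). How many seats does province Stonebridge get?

Standard divisor 45165/17 ≈ 2656.765; standard quotas: Oakdale 3.975, Rivermont 3.587, Pinehurst 1.461, Claybrook 2.561, Stonebridge 5.416.
Rounding to the nearest integer gives Oakdale 4, Rivermont 4, Pinehurst 1, Claybrook 3, Stonebridge 5 — total 17, matching the house size, so no adjustment is needed.
Stonebridge receives 5.

5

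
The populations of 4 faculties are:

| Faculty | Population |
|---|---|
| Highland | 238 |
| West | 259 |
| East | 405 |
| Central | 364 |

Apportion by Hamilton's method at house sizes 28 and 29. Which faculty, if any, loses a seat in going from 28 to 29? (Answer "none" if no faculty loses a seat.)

none

At 28 seats: Highland 5, West 6, East 9, Central 8.
At 29 seats: Highland 6, West 6, East 9, Central 8.
No faculty's allocation decreased.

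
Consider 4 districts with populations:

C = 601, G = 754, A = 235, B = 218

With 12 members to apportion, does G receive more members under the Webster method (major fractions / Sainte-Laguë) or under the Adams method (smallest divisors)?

Webster: C 4, G 5, A 2, B 1.
Adams: C 4, G 4, A 2, B 2.
G gets 5 under Webster and 4 under Adams.

Webster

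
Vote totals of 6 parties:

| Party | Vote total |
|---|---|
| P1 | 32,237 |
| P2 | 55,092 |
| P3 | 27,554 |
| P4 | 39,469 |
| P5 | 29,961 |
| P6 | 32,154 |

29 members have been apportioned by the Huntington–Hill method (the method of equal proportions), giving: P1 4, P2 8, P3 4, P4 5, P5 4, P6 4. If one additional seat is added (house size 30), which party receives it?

P1

Priority for the next seat is population ÷ (√(s·(s+1))).
Priorities: P1 7208.412, P2 6492.654, P3 6161.262, P4 7206.021, P5 6699.483, P6 7189.853.
Highest priority: P1.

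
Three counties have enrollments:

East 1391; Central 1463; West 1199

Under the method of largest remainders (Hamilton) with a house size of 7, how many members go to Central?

3

The standard divisor is 4053/7 = 579.
Standard quotas: East 2.402, Central 2.527, West 2.071.
Lower quotas: East 2, Central 2, West 2 (sum 6, leaving 1 seat).
Remainders in descending order: Central 0.527, East 0.402, West 0.071.
Largest remainder: Central receives the extra seat.
Central receives 3.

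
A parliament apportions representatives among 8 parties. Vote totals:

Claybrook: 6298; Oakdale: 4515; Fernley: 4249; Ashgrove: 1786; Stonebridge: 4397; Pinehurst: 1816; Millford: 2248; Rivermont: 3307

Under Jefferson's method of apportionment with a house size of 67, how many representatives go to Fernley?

Standard divisor 28616/67 ≈ 427.104; standard quotas: Claybrook 14.746, Oakdale 10.571, Fernley 9.948, Ashgrove 4.182, Stonebridge 10.295, Pinehurst 4.252, Millford 5.263, Rivermont 7.743.
Rounding down gives 14, 10, 9, 4, 10, 4, 5, 7 = 63 seats, so the divisor must be adjusted.
With modified divisor 405: modified quotas Claybrook 15.551, Oakdale 11.148, Fernley 10.491, Ashgrove 4.410, Stonebridge 10.857, Pinehurst 4.484, Millford 5.551, Rivermont 8.165.
Rounding down: Claybrook 15, Oakdale 11, Fernley 10, Ashgrove 4, Stonebridge 10, Pinehurst 4, Millford 5, Rivermont 8 (total 67).
Fernley receives 10.

10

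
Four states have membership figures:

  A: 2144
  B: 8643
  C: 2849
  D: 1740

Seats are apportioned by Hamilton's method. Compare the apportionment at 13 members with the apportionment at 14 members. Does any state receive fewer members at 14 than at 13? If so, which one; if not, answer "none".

D

At 13 seats: A 2, B 7, C 2, D 2.
At 14 seats: A 2, B 8, C 3, D 1.
D drops from 2 to 1.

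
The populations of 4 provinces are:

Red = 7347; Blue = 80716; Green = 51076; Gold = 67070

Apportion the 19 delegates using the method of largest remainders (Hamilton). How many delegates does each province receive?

Red=1; Blue=7; Green=5; Gold=6

Standard divisor: 206209 ÷ 19 ≈ 10853.105.
Standard quotas: Red 0.6769, Blue 7.4371, Green 4.7061, Gold 6.1798.
Lower quotas: Red 0, Blue 7, Green 4, Gold 6 (sum 17, leaving 2 seats).
Remainders in descending order: Green 0.7061, Red 0.6769, Blue 0.4371, Gold 0.1798.
Largest remainders: Green, Red receive the extra seats.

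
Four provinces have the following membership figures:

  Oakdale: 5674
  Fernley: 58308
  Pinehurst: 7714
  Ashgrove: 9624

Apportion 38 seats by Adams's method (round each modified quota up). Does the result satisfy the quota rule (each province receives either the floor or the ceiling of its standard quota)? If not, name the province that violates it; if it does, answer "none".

Fernley

Standard quotas: Oakdale 2.651, Fernley 27.247, Pinehurst 3.605, Ashgrove 4.497.
Adams allocation: Oakdale 3, Fernley 26, Pinehurst 4, Ashgrove 5.
Fernley has quota 27.247 (lower 27, upper 28) but receives 26 — outside the quota interval.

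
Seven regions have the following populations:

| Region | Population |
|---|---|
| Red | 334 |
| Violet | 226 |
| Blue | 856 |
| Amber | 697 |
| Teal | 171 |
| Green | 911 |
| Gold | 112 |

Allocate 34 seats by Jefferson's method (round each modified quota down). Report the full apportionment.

Red: 3, Violet: 2, Blue: 9, Amber: 8, Teal: 1, Green: 10, Gold: 1

Standard divisor 3307/34 ≈ 97.265; standard quotas: Red 3.434, Violet 2.324, Blue 8.801, Amber 7.166, Teal 1.758, Green 9.366, Gold 1.151.
Rounding down gives 3, 2, 8, 7, 1, 9, 1 = 31 seats, so the divisor must be adjusted.
With modified divisor 86.4: modified quotas Red 3.866, Violet 2.616, Blue 9.907, Amber 8.067, Teal 1.979, Green 10.544, Gold 1.296.
Rounding down: Red 3, Violet 2, Blue 9, Amber 8, Teal 1, Green 10, Gold 1 (total 34).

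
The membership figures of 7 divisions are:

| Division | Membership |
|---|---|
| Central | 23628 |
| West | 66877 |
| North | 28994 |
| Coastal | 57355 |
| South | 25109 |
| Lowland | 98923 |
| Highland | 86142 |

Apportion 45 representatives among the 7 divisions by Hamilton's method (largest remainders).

The standard divisor is 387028/45 ≈ 8600.622.
Standard quotas: Central 2.7472, West 7.7758, North 3.3712, Coastal 6.6687, South 2.9194, Lowland 11.5018, Highland 10.0158.
Lower quotas: Central 2, West 7, North 3, Coastal 6, South 2, Lowland 11, Highland 10 (sum 41, leaving 4 seats).
Remainders in descending order: South 0.9194, West 0.7758, Central 0.7472, Coastal 0.6687, Lowland 0.5018, North 0.3712, Highland 0.0158.
The surplus seats go to South, West, Central, Coastal.

Central 3, West 8, North 3, Coastal 7, South 3, Lowland 11, Highland 10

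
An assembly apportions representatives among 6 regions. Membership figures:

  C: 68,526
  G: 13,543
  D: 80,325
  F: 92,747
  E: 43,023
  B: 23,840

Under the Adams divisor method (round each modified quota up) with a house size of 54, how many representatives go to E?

7

Standard divisor 322004/54 ≈ 5963.037; standard quotas: C 11.492, G 2.271, D 13.470, F 15.554, E 7.215, B 3.998.
Rounding up gives 12, 3, 14, 16, 8, 4 = 57 seats, so the divisor must be adjusted.
With modified divisor 6200: modified quotas C 11.053, G 2.184, D 12.956, F 14.959, E 6.939, B 3.845.
Rounding up: C 12, G 3, D 13, F 15, E 7, B 4 (total 54).
E receives 7.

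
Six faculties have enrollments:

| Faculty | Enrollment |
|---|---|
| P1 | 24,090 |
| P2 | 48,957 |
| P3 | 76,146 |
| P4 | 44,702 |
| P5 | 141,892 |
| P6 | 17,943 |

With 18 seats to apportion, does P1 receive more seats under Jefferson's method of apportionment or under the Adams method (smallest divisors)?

Adams

Jefferson: P1 1, P2 2, P3 4, P4 2, P5 8, P6 1.
Adams: P1 2, P2 3, P3 4, P4 2, P5 6, P6 1.
P1 gets 1 under Jefferson and 2 under Adams.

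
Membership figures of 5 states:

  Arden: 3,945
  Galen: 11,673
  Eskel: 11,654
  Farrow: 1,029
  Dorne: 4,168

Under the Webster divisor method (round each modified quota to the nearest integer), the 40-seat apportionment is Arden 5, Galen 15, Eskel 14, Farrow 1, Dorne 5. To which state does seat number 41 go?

Priority for the next seat is population ÷ (current seats + 0.5).
Priorities: Arden 717.273, Galen 753.097, Eskel 803.724, Farrow 686.000, Dorne 757.818.
Highest priority: Eskel.

Eskel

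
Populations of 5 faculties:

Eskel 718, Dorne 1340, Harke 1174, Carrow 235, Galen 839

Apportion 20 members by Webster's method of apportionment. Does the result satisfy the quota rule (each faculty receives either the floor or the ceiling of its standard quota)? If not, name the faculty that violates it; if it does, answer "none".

none

Standard quotas: Eskel 3.335, Dorne 6.224, Harke 5.453, Carrow 1.092, Galen 3.897.
Webster allocation: Eskel 3, Dorne 6, Harke 6, Carrow 1, Galen 4.
Every allocation lies between the lower and upper quota.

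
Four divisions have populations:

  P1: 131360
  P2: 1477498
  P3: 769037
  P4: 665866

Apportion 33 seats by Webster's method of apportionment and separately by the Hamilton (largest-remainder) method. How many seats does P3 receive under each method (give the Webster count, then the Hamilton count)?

9 and 8

Webster: P1 1, P2 16, P3 9, P4 7.
Hamilton: P1 2, P2 16, P3 8, P4 7.
P3 gets 9 under Webster and 8 under Hamilton.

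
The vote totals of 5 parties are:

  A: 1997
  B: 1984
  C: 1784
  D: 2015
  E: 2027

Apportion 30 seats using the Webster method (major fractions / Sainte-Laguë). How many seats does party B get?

6

Standard divisor 9807/30 ≈ 326.9; standard quotas: A 6.109, B 6.069, C 5.457, D 6.164, E 6.201.
Rounding to the nearest integer gives 6, 6, 5, 6, 6 = 29 seats, so the divisor must be adjusted.
With modified divisor 320: modified quotas A 6.241, B 6.200, C 5.575, D 6.297, E 6.334.
Rounding to the nearest integer: A 6, B 6, C 6, D 6, E 6 (total 30).
B receives 6.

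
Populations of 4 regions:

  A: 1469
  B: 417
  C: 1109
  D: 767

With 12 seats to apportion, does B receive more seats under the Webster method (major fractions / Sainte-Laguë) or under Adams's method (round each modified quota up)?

Adams

Webster: A 5, B 1, C 4, D 2.
Adams: A 4, B 2, C 3, D 3.
B gets 1 under Webster and 2 under Adams.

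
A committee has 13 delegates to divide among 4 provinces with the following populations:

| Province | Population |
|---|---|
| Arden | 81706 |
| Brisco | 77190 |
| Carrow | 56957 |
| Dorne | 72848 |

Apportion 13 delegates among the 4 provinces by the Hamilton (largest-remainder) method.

Standard divisor: 288701 ÷ 13 ≈ 22207.769.
Standard quotas: Arden 3.6792, Brisco 3.4758, Carrow 2.5647, Dorne 3.2803.
Lower quotas: Arden 3, Brisco 3, Carrow 2, Dorne 3 (sum 11, leaving 2 seats).
Remainders in descending order: Arden 0.6792, Carrow 0.5647, Brisco 0.4758, Dorne 0.2803.
Largest remainders: Arden, Carrow receive the extra seats.

Arden 4; Brisco 3; Carrow 3; Dorne 3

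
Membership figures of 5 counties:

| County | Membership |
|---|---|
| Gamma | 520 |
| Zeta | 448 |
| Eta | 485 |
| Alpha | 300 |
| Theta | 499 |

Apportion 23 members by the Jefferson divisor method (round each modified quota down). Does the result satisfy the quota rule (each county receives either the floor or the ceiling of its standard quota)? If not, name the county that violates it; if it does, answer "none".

Standard quotas: Gamma 5.311, Zeta 4.575, Eta 4.953, Alpha 3.064, Theta 5.096.
Jefferson allocation: Gamma 5, Zeta 5, Eta 5, Alpha 3, Theta 5.
Every allocation lies between the lower and upper quota.

none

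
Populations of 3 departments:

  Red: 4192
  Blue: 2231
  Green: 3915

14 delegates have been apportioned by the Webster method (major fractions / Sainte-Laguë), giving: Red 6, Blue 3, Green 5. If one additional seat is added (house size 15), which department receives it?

Green

Priority for the next seat is population ÷ (current seats + 0.5).
Priorities: Red 644.923, Blue 637.429, Green 711.818.
Highest priority: Green.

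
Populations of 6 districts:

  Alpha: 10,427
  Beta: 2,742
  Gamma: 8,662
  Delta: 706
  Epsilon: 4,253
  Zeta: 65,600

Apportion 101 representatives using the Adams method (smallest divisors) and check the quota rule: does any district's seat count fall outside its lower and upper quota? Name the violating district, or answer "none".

Standard quotas: Alpha 11.399, Beta 2.998, Gamma 9.469, Delta 0.772, Epsilon 4.649, Zeta 71.713.
Adams allocation: Alpha 12, Beta 3, Gamma 10, Delta 1, Epsilon 5, Zeta 70.
Zeta has quota 71.713 (lower 71, upper 72) but receives 70 — outside the quota interval.

Zeta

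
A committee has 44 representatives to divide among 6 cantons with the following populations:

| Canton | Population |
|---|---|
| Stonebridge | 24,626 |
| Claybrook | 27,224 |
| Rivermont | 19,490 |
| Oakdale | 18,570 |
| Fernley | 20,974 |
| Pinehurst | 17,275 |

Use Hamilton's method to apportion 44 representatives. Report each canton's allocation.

The standard divisor is 128159/44 ≈ 2912.705.
Standard quotas: Stonebridge 8.4547, Claybrook 9.3466, Rivermont 6.6914, Oakdale 6.3755, Fernley 7.2009, Pinehurst 5.9309.
Lower quotas: Stonebridge 8, Claybrook 9, Rivermont 6, Oakdale 6, Fernley 7, Pinehurst 5 (sum 41, leaving 3 seats).
Remainders in descending order: Pinehurst 0.9309, Rivermont 0.6914, Stonebridge 0.4547, Oakdale 0.3755, Claybrook 0.3466, Fernley 0.2009.
Largest remainders: Pinehurst, Rivermont, Stonebridge receive the extra seats.

Stonebridge: 9; Claybrook: 9; Rivermont: 7; Oakdale: 6; Fernley: 7; Pinehurst: 6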